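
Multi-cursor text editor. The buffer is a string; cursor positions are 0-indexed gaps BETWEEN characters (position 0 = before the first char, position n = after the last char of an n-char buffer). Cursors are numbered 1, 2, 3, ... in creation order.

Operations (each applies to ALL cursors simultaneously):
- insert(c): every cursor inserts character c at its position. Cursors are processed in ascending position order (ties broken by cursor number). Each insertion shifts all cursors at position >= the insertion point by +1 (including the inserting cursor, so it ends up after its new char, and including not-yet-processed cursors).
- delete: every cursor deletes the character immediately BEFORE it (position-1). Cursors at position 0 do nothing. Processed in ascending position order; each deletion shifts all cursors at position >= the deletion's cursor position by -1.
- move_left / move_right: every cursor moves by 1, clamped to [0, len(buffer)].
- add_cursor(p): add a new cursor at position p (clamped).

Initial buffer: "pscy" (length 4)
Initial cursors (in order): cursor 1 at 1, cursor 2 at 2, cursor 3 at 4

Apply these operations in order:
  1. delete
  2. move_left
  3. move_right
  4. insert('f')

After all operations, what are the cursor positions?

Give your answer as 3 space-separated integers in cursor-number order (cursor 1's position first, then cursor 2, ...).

Answer: 4 4 4

Derivation:
After op 1 (delete): buffer="c" (len 1), cursors c1@0 c2@0 c3@1, authorship .
After op 2 (move_left): buffer="c" (len 1), cursors c1@0 c2@0 c3@0, authorship .
After op 3 (move_right): buffer="c" (len 1), cursors c1@1 c2@1 c3@1, authorship .
After op 4 (insert('f')): buffer="cfff" (len 4), cursors c1@4 c2@4 c3@4, authorship .123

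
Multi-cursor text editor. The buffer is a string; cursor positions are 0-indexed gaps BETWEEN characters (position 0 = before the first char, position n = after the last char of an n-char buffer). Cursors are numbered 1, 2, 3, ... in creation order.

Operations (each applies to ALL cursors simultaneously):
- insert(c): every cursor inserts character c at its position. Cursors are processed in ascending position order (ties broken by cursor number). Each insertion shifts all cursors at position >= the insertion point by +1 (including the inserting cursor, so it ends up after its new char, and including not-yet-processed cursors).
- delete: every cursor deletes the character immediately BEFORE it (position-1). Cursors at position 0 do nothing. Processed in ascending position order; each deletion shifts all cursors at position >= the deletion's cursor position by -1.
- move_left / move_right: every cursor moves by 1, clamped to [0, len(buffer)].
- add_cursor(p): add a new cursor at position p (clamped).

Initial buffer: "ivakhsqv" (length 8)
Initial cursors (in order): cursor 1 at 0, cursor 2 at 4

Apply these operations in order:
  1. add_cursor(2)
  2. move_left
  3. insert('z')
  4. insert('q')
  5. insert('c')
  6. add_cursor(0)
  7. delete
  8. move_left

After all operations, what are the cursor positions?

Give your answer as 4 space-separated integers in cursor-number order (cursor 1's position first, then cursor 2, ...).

Answer: 1 8 4 0

Derivation:
After op 1 (add_cursor(2)): buffer="ivakhsqv" (len 8), cursors c1@0 c3@2 c2@4, authorship ........
After op 2 (move_left): buffer="ivakhsqv" (len 8), cursors c1@0 c3@1 c2@3, authorship ........
After op 3 (insert('z')): buffer="zizvazkhsqv" (len 11), cursors c1@1 c3@3 c2@6, authorship 1.3..2.....
After op 4 (insert('q')): buffer="zqizqvazqkhsqv" (len 14), cursors c1@2 c3@5 c2@9, authorship 11.33..22.....
After op 5 (insert('c')): buffer="zqcizqcvazqckhsqv" (len 17), cursors c1@3 c3@7 c2@12, authorship 111.333..222.....
After op 6 (add_cursor(0)): buffer="zqcizqcvazqckhsqv" (len 17), cursors c4@0 c1@3 c3@7 c2@12, authorship 111.333..222.....
After op 7 (delete): buffer="zqizqvazqkhsqv" (len 14), cursors c4@0 c1@2 c3@5 c2@9, authorship 11.33..22.....
After op 8 (move_left): buffer="zqizqvazqkhsqv" (len 14), cursors c4@0 c1@1 c3@4 c2@8, authorship 11.33..22.....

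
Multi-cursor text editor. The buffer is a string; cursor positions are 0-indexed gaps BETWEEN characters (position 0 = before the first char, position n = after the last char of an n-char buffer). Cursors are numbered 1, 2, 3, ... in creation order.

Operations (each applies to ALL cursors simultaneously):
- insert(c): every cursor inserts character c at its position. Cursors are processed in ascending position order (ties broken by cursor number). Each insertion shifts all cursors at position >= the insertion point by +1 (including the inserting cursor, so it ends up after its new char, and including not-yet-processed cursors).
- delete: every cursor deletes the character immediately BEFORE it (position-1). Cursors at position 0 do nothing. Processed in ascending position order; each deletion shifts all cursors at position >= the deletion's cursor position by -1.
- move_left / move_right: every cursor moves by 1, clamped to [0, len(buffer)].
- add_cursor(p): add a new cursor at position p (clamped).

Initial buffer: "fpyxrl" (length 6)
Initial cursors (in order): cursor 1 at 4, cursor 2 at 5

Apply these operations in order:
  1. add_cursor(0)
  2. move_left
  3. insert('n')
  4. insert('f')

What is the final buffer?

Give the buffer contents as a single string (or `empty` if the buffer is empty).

After op 1 (add_cursor(0)): buffer="fpyxrl" (len 6), cursors c3@0 c1@4 c2@5, authorship ......
After op 2 (move_left): buffer="fpyxrl" (len 6), cursors c3@0 c1@3 c2@4, authorship ......
After op 3 (insert('n')): buffer="nfpynxnrl" (len 9), cursors c3@1 c1@5 c2@7, authorship 3...1.2..
After op 4 (insert('f')): buffer="nffpynfxnfrl" (len 12), cursors c3@2 c1@7 c2@10, authorship 33...11.22..

Answer: nffpynfxnfrl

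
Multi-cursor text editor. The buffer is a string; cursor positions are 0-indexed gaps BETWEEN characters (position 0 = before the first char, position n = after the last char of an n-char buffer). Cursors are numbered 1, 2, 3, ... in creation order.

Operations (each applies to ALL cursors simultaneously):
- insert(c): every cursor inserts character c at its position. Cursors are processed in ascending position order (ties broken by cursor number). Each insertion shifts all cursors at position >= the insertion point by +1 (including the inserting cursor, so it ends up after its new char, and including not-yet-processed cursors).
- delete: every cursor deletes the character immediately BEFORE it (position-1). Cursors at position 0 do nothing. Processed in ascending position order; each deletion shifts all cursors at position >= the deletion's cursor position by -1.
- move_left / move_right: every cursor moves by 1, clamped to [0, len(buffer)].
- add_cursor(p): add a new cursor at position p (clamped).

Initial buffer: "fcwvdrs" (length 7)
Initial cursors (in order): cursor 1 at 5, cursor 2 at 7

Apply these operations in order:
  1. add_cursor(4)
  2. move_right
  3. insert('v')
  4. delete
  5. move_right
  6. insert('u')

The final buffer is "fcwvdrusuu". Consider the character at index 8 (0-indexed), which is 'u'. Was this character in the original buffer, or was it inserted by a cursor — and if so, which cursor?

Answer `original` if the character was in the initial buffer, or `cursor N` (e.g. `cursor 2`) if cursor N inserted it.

Answer: cursor 1

Derivation:
After op 1 (add_cursor(4)): buffer="fcwvdrs" (len 7), cursors c3@4 c1@5 c2@7, authorship .......
After op 2 (move_right): buffer="fcwvdrs" (len 7), cursors c3@5 c1@6 c2@7, authorship .......
After op 3 (insert('v')): buffer="fcwvdvrvsv" (len 10), cursors c3@6 c1@8 c2@10, authorship .....3.1.2
After op 4 (delete): buffer="fcwvdrs" (len 7), cursors c3@5 c1@6 c2@7, authorship .......
After op 5 (move_right): buffer="fcwvdrs" (len 7), cursors c3@6 c1@7 c2@7, authorship .......
After op 6 (insert('u')): buffer="fcwvdrusuu" (len 10), cursors c3@7 c1@10 c2@10, authorship ......3.12
Authorship (.=original, N=cursor N): . . . . . . 3 . 1 2
Index 8: author = 1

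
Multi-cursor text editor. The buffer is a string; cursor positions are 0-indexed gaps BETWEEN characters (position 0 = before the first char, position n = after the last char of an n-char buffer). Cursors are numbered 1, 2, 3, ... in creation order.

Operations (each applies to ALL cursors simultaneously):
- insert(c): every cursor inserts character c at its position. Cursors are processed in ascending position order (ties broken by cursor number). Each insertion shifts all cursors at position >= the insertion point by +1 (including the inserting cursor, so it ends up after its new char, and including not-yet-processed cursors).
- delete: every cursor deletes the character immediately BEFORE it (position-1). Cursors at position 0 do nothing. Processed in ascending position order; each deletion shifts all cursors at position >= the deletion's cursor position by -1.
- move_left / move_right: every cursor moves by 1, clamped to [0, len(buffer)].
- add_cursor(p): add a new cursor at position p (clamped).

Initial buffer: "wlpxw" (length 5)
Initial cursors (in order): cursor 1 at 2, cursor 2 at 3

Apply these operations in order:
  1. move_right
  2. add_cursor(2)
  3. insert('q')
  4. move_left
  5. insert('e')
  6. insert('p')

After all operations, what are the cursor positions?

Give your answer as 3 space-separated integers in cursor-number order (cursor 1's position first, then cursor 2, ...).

After op 1 (move_right): buffer="wlpxw" (len 5), cursors c1@3 c2@4, authorship .....
After op 2 (add_cursor(2)): buffer="wlpxw" (len 5), cursors c3@2 c1@3 c2@4, authorship .....
After op 3 (insert('q')): buffer="wlqpqxqw" (len 8), cursors c3@3 c1@5 c2@7, authorship ..3.1.2.
After op 4 (move_left): buffer="wlqpqxqw" (len 8), cursors c3@2 c1@4 c2@6, authorship ..3.1.2.
After op 5 (insert('e')): buffer="wleqpeqxeqw" (len 11), cursors c3@3 c1@6 c2@9, authorship ..33.11.22.
After op 6 (insert('p')): buffer="wlepqpepqxepqw" (len 14), cursors c3@4 c1@8 c2@12, authorship ..333.111.222.

Answer: 8 12 4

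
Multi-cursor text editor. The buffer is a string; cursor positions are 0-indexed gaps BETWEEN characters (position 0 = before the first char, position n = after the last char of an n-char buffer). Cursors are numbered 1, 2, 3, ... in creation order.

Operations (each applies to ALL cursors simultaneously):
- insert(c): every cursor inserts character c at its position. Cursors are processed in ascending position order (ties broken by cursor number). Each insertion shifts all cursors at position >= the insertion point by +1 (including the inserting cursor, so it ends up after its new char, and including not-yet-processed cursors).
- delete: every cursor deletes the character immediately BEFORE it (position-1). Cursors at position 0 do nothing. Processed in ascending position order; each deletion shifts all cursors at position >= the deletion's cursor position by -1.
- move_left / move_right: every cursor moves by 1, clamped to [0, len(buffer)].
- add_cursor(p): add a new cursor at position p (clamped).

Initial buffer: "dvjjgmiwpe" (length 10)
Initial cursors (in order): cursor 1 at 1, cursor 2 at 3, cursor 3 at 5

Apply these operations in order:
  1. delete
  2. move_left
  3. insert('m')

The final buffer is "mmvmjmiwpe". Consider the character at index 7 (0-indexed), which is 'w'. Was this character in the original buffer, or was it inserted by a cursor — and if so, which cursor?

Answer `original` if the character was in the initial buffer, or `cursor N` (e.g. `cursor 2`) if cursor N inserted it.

Answer: original

Derivation:
After op 1 (delete): buffer="vjmiwpe" (len 7), cursors c1@0 c2@1 c3@2, authorship .......
After op 2 (move_left): buffer="vjmiwpe" (len 7), cursors c1@0 c2@0 c3@1, authorship .......
After op 3 (insert('m')): buffer="mmvmjmiwpe" (len 10), cursors c1@2 c2@2 c3@4, authorship 12.3......
Authorship (.=original, N=cursor N): 1 2 . 3 . . . . . .
Index 7: author = original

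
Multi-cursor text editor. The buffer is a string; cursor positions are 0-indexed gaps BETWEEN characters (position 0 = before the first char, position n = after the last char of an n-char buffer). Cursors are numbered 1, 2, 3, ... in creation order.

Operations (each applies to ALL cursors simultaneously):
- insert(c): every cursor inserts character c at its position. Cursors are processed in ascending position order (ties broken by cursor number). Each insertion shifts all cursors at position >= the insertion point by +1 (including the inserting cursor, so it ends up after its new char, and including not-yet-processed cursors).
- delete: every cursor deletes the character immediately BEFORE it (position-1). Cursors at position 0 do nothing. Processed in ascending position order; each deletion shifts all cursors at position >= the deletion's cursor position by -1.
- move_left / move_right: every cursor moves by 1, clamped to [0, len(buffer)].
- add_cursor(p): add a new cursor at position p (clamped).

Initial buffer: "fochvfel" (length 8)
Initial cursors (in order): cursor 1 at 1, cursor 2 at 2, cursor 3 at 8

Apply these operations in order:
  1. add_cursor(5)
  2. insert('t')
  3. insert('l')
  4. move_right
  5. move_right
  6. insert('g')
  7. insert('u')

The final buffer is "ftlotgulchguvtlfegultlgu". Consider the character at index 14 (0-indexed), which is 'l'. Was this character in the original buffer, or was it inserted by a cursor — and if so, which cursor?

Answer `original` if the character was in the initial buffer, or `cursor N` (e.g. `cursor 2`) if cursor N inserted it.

Answer: cursor 4

Derivation:
After op 1 (add_cursor(5)): buffer="fochvfel" (len 8), cursors c1@1 c2@2 c4@5 c3@8, authorship ........
After op 2 (insert('t')): buffer="ftotchvtfelt" (len 12), cursors c1@2 c2@4 c4@8 c3@12, authorship .1.2...4...3
After op 3 (insert('l')): buffer="ftlotlchvtlfeltl" (len 16), cursors c1@3 c2@6 c4@11 c3@16, authorship .11.22...44...33
After op 4 (move_right): buffer="ftlotlchvtlfeltl" (len 16), cursors c1@4 c2@7 c4@12 c3@16, authorship .11.22...44...33
After op 5 (move_right): buffer="ftlotlchvtlfeltl" (len 16), cursors c1@5 c2@8 c4@13 c3@16, authorship .11.22...44...33
After op 6 (insert('g')): buffer="ftlotglchgvtlfegltlg" (len 20), cursors c1@6 c2@10 c4@16 c3@20, authorship .11.212..2.44..4.333
After op 7 (insert('u')): buffer="ftlotgulchguvtlfegultlgu" (len 24), cursors c1@7 c2@12 c4@19 c3@24, authorship .11.2112..22.44..44.3333
Authorship (.=original, N=cursor N): . 1 1 . 2 1 1 2 . . 2 2 . 4 4 . . 4 4 . 3 3 3 3
Index 14: author = 4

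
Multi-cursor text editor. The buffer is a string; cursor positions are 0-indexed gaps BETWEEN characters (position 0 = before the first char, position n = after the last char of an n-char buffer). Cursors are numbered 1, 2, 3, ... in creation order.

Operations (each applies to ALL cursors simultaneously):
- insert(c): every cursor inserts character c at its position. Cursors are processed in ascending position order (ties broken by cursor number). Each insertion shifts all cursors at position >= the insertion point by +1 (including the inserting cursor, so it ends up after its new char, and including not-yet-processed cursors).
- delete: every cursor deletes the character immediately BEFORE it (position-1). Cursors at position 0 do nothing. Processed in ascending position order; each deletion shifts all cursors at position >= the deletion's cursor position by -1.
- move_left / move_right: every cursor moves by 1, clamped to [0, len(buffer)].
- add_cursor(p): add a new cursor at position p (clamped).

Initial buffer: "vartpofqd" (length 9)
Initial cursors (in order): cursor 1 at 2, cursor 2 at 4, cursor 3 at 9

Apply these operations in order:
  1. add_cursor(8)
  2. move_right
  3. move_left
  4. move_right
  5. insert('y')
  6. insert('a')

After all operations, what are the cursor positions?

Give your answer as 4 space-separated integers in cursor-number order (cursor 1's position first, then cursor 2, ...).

After op 1 (add_cursor(8)): buffer="vartpofqd" (len 9), cursors c1@2 c2@4 c4@8 c3@9, authorship .........
After op 2 (move_right): buffer="vartpofqd" (len 9), cursors c1@3 c2@5 c3@9 c4@9, authorship .........
After op 3 (move_left): buffer="vartpofqd" (len 9), cursors c1@2 c2@4 c3@8 c4@8, authorship .........
After op 4 (move_right): buffer="vartpofqd" (len 9), cursors c1@3 c2@5 c3@9 c4@9, authorship .........
After op 5 (insert('y')): buffer="varytpyofqdyy" (len 13), cursors c1@4 c2@7 c3@13 c4@13, authorship ...1..2....34
After op 6 (insert('a')): buffer="varyatpyaofqdyyaa" (len 17), cursors c1@5 c2@9 c3@17 c4@17, authorship ...11..22....3434

Answer: 5 9 17 17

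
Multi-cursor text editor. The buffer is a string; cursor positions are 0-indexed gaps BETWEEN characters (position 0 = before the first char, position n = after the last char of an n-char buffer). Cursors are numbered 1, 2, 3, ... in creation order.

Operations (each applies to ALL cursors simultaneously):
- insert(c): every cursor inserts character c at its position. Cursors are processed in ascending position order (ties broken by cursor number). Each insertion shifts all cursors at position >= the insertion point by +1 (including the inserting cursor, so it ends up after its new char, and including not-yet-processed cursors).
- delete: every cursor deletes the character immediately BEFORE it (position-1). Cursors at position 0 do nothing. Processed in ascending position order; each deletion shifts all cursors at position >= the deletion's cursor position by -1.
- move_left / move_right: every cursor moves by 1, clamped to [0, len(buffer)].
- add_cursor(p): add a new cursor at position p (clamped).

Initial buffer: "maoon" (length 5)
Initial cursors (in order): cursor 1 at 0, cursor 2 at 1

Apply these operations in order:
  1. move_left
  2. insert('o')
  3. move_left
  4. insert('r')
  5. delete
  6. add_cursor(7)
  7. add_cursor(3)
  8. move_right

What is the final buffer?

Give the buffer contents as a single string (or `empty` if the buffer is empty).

After op 1 (move_left): buffer="maoon" (len 5), cursors c1@0 c2@0, authorship .....
After op 2 (insert('o')): buffer="oomaoon" (len 7), cursors c1@2 c2@2, authorship 12.....
After op 3 (move_left): buffer="oomaoon" (len 7), cursors c1@1 c2@1, authorship 12.....
After op 4 (insert('r')): buffer="orromaoon" (len 9), cursors c1@3 c2@3, authorship 1122.....
After op 5 (delete): buffer="oomaoon" (len 7), cursors c1@1 c2@1, authorship 12.....
After op 6 (add_cursor(7)): buffer="oomaoon" (len 7), cursors c1@1 c2@1 c3@7, authorship 12.....
After op 7 (add_cursor(3)): buffer="oomaoon" (len 7), cursors c1@1 c2@1 c4@3 c3@7, authorship 12.....
After op 8 (move_right): buffer="oomaoon" (len 7), cursors c1@2 c2@2 c4@4 c3@7, authorship 12.....

Answer: oomaoon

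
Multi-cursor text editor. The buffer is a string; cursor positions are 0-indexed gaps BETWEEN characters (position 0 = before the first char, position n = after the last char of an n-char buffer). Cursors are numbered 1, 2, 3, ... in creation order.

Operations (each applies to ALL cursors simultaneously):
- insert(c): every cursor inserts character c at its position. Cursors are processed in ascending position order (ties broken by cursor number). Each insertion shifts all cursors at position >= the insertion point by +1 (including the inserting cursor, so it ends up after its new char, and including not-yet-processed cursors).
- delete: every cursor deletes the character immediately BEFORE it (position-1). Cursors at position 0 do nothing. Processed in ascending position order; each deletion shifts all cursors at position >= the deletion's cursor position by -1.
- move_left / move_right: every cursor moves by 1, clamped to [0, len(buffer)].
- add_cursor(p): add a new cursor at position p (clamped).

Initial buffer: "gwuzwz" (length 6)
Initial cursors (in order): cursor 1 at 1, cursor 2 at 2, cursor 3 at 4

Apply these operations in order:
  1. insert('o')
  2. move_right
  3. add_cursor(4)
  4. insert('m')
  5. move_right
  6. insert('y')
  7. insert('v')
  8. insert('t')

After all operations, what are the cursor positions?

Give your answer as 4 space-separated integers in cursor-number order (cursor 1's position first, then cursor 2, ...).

Answer: 8 18 25 13

Derivation:
After op 1 (insert('o')): buffer="gowouzowz" (len 9), cursors c1@2 c2@4 c3@7, authorship .1.2..3..
After op 2 (move_right): buffer="gowouzowz" (len 9), cursors c1@3 c2@5 c3@8, authorship .1.2..3..
After op 3 (add_cursor(4)): buffer="gowouzowz" (len 9), cursors c1@3 c4@4 c2@5 c3@8, authorship .1.2..3..
After op 4 (insert('m')): buffer="gowmomumzowmz" (len 13), cursors c1@4 c4@6 c2@8 c3@12, authorship .1.124.2.3.3.
After op 5 (move_right): buffer="gowmomumzowmz" (len 13), cursors c1@5 c4@7 c2@9 c3@13, authorship .1.124.2.3.3.
After op 6 (insert('y')): buffer="gowmoymuymzyowmzy" (len 17), cursors c1@6 c4@9 c2@12 c3@17, authorship .1.1214.42.23.3.3
After op 7 (insert('v')): buffer="gowmoyvmuyvmzyvowmzyv" (len 21), cursors c1@7 c4@11 c2@15 c3@21, authorship .1.12114.442.223.3.33
After op 8 (insert('t')): buffer="gowmoyvtmuyvtmzyvtowmzyvt" (len 25), cursors c1@8 c4@13 c2@18 c3@25, authorship .1.121114.4442.2223.3.333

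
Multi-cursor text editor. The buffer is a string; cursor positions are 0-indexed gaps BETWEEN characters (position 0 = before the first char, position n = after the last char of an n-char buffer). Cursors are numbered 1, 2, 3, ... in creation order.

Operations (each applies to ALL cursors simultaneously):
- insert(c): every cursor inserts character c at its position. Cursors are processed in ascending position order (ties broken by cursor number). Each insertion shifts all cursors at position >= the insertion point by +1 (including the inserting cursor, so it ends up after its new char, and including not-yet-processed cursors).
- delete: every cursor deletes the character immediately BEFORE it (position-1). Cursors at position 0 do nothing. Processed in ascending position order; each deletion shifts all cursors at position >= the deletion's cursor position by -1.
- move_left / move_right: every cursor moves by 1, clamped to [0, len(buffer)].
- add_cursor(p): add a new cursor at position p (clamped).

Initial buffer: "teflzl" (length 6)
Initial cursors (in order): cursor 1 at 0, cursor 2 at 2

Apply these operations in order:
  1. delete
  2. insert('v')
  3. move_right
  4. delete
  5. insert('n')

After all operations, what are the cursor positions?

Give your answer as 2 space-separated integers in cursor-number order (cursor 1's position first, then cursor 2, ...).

Answer: 2 4

Derivation:
After op 1 (delete): buffer="tflzl" (len 5), cursors c1@0 c2@1, authorship .....
After op 2 (insert('v')): buffer="vtvflzl" (len 7), cursors c1@1 c2@3, authorship 1.2....
After op 3 (move_right): buffer="vtvflzl" (len 7), cursors c1@2 c2@4, authorship 1.2....
After op 4 (delete): buffer="vvlzl" (len 5), cursors c1@1 c2@2, authorship 12...
After op 5 (insert('n')): buffer="vnvnlzl" (len 7), cursors c1@2 c2@4, authorship 1122...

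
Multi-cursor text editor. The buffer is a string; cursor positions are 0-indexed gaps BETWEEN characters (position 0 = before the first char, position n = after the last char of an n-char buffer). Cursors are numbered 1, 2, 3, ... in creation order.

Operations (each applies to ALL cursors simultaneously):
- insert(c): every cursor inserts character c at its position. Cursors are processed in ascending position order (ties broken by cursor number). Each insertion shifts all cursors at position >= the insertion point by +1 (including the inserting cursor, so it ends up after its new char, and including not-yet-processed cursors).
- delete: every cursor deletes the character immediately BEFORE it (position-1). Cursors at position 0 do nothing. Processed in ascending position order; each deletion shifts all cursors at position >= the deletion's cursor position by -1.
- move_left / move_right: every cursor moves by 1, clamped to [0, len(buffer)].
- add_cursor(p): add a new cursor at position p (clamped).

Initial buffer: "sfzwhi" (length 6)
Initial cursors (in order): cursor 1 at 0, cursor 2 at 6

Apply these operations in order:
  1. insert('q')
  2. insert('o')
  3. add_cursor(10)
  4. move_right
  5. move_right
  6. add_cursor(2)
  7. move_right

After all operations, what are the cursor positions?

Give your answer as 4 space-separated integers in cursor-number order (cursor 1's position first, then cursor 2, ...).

After op 1 (insert('q')): buffer="qsfzwhiq" (len 8), cursors c1@1 c2@8, authorship 1......2
After op 2 (insert('o')): buffer="qosfzwhiqo" (len 10), cursors c1@2 c2@10, authorship 11......22
After op 3 (add_cursor(10)): buffer="qosfzwhiqo" (len 10), cursors c1@2 c2@10 c3@10, authorship 11......22
After op 4 (move_right): buffer="qosfzwhiqo" (len 10), cursors c1@3 c2@10 c3@10, authorship 11......22
After op 5 (move_right): buffer="qosfzwhiqo" (len 10), cursors c1@4 c2@10 c3@10, authorship 11......22
After op 6 (add_cursor(2)): buffer="qosfzwhiqo" (len 10), cursors c4@2 c1@4 c2@10 c3@10, authorship 11......22
After op 7 (move_right): buffer="qosfzwhiqo" (len 10), cursors c4@3 c1@5 c2@10 c3@10, authorship 11......22

Answer: 5 10 10 3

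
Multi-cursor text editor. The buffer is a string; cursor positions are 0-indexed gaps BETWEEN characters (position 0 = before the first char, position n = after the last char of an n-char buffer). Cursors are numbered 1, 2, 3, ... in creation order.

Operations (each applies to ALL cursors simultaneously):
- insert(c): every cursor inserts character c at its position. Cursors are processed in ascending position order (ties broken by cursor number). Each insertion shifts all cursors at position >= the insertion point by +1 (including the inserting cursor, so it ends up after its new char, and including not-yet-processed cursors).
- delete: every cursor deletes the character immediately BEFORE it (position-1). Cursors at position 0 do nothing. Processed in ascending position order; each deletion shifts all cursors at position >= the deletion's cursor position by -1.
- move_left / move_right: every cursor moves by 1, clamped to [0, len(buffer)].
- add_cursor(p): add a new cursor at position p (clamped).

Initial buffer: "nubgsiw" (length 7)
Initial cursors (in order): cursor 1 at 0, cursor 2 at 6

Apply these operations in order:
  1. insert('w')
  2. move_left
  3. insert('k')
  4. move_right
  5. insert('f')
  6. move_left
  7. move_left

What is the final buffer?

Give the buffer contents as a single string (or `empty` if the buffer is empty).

Answer: kwfnubgsikwfw

Derivation:
After op 1 (insert('w')): buffer="wnubgsiww" (len 9), cursors c1@1 c2@8, authorship 1......2.
After op 2 (move_left): buffer="wnubgsiww" (len 9), cursors c1@0 c2@7, authorship 1......2.
After op 3 (insert('k')): buffer="kwnubgsikww" (len 11), cursors c1@1 c2@9, authorship 11......22.
After op 4 (move_right): buffer="kwnubgsikww" (len 11), cursors c1@2 c2@10, authorship 11......22.
After op 5 (insert('f')): buffer="kwfnubgsikwfw" (len 13), cursors c1@3 c2@12, authorship 111......222.
After op 6 (move_left): buffer="kwfnubgsikwfw" (len 13), cursors c1@2 c2@11, authorship 111......222.
After op 7 (move_left): buffer="kwfnubgsikwfw" (len 13), cursors c1@1 c2@10, authorship 111......222.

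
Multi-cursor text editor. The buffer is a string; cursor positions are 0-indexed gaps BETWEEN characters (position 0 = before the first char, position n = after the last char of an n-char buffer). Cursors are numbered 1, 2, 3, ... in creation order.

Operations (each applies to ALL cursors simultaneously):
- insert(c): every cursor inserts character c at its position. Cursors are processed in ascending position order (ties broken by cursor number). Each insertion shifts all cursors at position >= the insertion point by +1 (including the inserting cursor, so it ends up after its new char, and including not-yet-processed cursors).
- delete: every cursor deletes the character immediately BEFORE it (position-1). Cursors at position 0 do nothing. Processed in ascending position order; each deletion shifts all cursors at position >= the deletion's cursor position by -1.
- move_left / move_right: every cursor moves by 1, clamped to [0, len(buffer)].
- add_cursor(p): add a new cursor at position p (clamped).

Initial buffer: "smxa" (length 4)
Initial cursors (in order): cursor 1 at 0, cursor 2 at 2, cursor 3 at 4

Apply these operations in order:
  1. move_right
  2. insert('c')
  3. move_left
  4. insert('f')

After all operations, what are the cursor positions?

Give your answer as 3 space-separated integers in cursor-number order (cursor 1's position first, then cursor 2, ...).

After op 1 (move_right): buffer="smxa" (len 4), cursors c1@1 c2@3 c3@4, authorship ....
After op 2 (insert('c')): buffer="scmxcac" (len 7), cursors c1@2 c2@5 c3@7, authorship .1..2.3
After op 3 (move_left): buffer="scmxcac" (len 7), cursors c1@1 c2@4 c3@6, authorship .1..2.3
After op 4 (insert('f')): buffer="sfcmxfcafc" (len 10), cursors c1@2 c2@6 c3@9, authorship .11..22.33

Answer: 2 6 9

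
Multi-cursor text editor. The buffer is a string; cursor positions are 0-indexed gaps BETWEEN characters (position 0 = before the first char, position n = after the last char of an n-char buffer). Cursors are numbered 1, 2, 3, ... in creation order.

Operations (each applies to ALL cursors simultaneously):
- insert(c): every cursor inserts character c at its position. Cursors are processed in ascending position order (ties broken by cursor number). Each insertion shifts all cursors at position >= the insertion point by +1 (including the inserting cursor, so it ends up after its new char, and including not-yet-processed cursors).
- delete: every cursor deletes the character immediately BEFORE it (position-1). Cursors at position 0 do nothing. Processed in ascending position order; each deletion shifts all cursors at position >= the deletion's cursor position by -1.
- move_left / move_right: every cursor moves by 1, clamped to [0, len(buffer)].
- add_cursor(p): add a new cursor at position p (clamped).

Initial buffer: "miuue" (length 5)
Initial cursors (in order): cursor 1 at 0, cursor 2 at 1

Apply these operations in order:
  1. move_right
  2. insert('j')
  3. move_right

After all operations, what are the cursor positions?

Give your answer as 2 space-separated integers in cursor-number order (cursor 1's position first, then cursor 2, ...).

After op 1 (move_right): buffer="miuue" (len 5), cursors c1@1 c2@2, authorship .....
After op 2 (insert('j')): buffer="mjijuue" (len 7), cursors c1@2 c2@4, authorship .1.2...
After op 3 (move_right): buffer="mjijuue" (len 7), cursors c1@3 c2@5, authorship .1.2...

Answer: 3 5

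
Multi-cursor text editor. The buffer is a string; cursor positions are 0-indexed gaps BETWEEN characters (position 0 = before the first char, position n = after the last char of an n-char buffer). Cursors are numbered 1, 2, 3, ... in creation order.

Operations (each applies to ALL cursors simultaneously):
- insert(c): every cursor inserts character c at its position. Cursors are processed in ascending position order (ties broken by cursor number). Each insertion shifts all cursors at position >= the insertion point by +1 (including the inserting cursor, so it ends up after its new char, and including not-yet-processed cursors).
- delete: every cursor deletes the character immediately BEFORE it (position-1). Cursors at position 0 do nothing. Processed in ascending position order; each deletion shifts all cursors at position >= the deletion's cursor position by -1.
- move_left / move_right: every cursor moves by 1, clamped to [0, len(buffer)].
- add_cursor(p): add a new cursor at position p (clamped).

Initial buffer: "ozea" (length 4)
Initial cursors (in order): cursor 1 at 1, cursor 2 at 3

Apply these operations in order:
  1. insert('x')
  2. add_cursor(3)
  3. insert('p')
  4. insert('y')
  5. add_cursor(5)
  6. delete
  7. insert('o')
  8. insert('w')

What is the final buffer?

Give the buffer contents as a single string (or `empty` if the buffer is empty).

Answer: oxpoowwpowexpowa

Derivation:
After op 1 (insert('x')): buffer="oxzexa" (len 6), cursors c1@2 c2@5, authorship .1..2.
After op 2 (add_cursor(3)): buffer="oxzexa" (len 6), cursors c1@2 c3@3 c2@5, authorship .1..2.
After op 3 (insert('p')): buffer="oxpzpexpa" (len 9), cursors c1@3 c3@5 c2@8, authorship .11.3.22.
After op 4 (insert('y')): buffer="oxpyzpyexpya" (len 12), cursors c1@4 c3@7 c2@11, authorship .111.33.222.
After op 5 (add_cursor(5)): buffer="oxpyzpyexpya" (len 12), cursors c1@4 c4@5 c3@7 c2@11, authorship .111.33.222.
After op 6 (delete): buffer="oxppexpa" (len 8), cursors c1@3 c4@3 c3@4 c2@7, authorship .113.22.
After op 7 (insert('o')): buffer="oxpoopoexpoa" (len 12), cursors c1@5 c4@5 c3@7 c2@11, authorship .111433.222.
After op 8 (insert('w')): buffer="oxpoowwpowexpowa" (len 16), cursors c1@7 c4@7 c3@10 c2@15, authorship .111414333.2222.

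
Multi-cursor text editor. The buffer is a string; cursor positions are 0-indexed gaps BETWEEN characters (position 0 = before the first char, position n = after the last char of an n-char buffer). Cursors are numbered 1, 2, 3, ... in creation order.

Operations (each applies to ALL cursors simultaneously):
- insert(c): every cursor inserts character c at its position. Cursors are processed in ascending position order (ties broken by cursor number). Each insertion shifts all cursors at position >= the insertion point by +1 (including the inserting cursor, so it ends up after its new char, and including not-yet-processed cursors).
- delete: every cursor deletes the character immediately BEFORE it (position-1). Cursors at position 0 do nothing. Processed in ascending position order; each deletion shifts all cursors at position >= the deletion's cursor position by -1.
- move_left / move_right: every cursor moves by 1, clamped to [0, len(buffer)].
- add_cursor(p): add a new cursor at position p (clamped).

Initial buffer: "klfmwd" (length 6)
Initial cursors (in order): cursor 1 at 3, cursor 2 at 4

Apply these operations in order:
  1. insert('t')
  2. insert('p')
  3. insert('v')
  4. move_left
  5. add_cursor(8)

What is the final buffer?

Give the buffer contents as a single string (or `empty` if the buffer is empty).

Answer: klftpvmtpvwd

Derivation:
After op 1 (insert('t')): buffer="klftmtwd" (len 8), cursors c1@4 c2@6, authorship ...1.2..
After op 2 (insert('p')): buffer="klftpmtpwd" (len 10), cursors c1@5 c2@8, authorship ...11.22..
After op 3 (insert('v')): buffer="klftpvmtpvwd" (len 12), cursors c1@6 c2@10, authorship ...111.222..
After op 4 (move_left): buffer="klftpvmtpvwd" (len 12), cursors c1@5 c2@9, authorship ...111.222..
After op 5 (add_cursor(8)): buffer="klftpvmtpvwd" (len 12), cursors c1@5 c3@8 c2@9, authorship ...111.222..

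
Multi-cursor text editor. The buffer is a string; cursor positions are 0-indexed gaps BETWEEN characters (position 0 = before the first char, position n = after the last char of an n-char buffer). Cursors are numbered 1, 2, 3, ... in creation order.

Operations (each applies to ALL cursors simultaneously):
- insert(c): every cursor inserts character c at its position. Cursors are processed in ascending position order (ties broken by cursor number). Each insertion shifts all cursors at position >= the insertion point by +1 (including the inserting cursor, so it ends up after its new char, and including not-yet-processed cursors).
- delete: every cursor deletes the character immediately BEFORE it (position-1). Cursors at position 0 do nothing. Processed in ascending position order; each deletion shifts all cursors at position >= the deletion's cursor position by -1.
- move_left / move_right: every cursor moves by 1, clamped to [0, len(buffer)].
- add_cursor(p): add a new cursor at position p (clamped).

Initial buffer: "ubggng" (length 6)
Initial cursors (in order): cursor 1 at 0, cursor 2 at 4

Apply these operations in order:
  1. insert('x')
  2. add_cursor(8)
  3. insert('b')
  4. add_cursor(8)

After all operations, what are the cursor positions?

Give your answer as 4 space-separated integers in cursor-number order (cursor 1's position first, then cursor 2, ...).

Answer: 2 8 11 8

Derivation:
After op 1 (insert('x')): buffer="xubggxng" (len 8), cursors c1@1 c2@6, authorship 1....2..
After op 2 (add_cursor(8)): buffer="xubggxng" (len 8), cursors c1@1 c2@6 c3@8, authorship 1....2..
After op 3 (insert('b')): buffer="xbubggxbngb" (len 11), cursors c1@2 c2@8 c3@11, authorship 11....22..3
After op 4 (add_cursor(8)): buffer="xbubggxbngb" (len 11), cursors c1@2 c2@8 c4@8 c3@11, authorship 11....22..3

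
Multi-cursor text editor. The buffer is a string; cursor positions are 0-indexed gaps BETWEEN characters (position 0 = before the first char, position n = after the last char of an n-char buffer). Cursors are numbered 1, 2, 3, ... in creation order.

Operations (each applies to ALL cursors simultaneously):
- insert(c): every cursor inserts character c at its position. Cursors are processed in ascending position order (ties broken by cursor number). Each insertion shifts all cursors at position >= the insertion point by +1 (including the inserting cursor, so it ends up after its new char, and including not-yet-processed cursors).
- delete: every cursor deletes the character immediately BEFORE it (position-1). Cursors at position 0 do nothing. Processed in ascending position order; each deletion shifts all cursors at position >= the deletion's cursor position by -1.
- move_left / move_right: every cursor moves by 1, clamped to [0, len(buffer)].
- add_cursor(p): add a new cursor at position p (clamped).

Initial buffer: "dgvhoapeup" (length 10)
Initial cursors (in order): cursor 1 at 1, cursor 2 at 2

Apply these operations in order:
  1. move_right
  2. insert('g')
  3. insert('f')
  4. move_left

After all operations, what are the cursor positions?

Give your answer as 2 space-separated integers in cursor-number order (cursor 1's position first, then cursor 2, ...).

Answer: 3 6

Derivation:
After op 1 (move_right): buffer="dgvhoapeup" (len 10), cursors c1@2 c2@3, authorship ..........
After op 2 (insert('g')): buffer="dggvghoapeup" (len 12), cursors c1@3 c2@5, authorship ..1.2.......
After op 3 (insert('f')): buffer="dggfvgfhoapeup" (len 14), cursors c1@4 c2@7, authorship ..11.22.......
After op 4 (move_left): buffer="dggfvgfhoapeup" (len 14), cursors c1@3 c2@6, authorship ..11.22.......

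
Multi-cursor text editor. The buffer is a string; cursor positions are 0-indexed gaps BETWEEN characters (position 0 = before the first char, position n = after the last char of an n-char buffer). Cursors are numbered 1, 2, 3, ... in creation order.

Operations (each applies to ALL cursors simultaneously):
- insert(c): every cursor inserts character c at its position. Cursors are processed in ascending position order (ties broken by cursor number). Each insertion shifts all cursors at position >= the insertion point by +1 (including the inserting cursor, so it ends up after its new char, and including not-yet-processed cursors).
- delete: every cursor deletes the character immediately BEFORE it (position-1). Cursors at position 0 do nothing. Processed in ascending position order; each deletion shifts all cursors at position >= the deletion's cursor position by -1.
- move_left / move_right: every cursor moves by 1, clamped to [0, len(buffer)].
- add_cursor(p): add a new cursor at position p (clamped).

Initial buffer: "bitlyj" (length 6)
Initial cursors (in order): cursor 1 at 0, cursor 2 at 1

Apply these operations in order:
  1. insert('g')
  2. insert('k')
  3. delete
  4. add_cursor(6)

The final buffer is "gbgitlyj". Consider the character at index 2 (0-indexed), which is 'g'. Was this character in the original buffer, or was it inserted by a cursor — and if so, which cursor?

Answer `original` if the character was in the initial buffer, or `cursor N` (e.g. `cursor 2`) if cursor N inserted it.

After op 1 (insert('g')): buffer="gbgitlyj" (len 8), cursors c1@1 c2@3, authorship 1.2.....
After op 2 (insert('k')): buffer="gkbgkitlyj" (len 10), cursors c1@2 c2@5, authorship 11.22.....
After op 3 (delete): buffer="gbgitlyj" (len 8), cursors c1@1 c2@3, authorship 1.2.....
After op 4 (add_cursor(6)): buffer="gbgitlyj" (len 8), cursors c1@1 c2@3 c3@6, authorship 1.2.....
Authorship (.=original, N=cursor N): 1 . 2 . . . . .
Index 2: author = 2

Answer: cursor 2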